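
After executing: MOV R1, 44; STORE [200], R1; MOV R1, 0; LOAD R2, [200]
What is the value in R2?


Register and memory trace:
  MOV R1, 44  → R1 = 44
  STORE [200], R1  → mem[200] = 44
  MOV R1, 0  → R1 = 0
  LOAD R2, [200]  → R2 = mem[200] = 44
Final: R2 = 44

44


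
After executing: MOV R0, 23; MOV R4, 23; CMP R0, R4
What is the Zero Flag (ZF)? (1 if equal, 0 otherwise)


Register state trace:
  MOV R0, 23  → R0 = 23
  MOV R4, 23  → R4 = 23
  CMP R0, R4  → computes 23 - 23 = 0
  Result is zero, so values are equal
ZF = 1

1


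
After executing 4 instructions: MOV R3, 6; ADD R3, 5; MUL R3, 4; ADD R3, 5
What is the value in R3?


Register state trace:
  MOV R3, 6  → R3 = 6
  ADD R3, 5  → R3 = 6 + 5 = 11
  MUL R3, 4  → R3 = 11 * 4 = 44
  ADD R3, 5  → R3 = 44 + 5 = 49
Final: R3 = 49

49


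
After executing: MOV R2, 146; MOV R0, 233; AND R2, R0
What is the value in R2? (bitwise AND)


Register state trace:
  MOV R2, 146  → R2 = 146 (0b10010010)
  MOV R0, 233  → R0 = 233 (0b11101001)
  AND R2, R0  → R2 = 146 AND 233 = 128 (0b10000000)
Final: R2 = 128

128


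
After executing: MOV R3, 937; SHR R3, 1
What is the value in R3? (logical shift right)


Register state trace:
  MOV R3, 937  → R3 = 937
  SHR R3, 1  → R3 = 937 >> 1 = 937 // 2^1 = 468
Final: R3 = 468

468


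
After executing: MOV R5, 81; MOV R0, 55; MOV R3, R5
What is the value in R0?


Register state trace:
  MOV R5, 81  → R5 = 81
  MOV R0, 55  → R0 = 55
  MOV R3, R5  → R3 = 81
Final: R0 = 55

55


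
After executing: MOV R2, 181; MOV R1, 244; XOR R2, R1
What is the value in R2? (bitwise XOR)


Register state trace:
  MOV R2, 181  → R2 = 181 (0b10110101)
  MOV R1, 244  → R1 = 244 (0b11110100)
  XOR R2, R1  → R2 = 181 XOR 244 = 65 (0b01000001)
Final: R2 = 65

65


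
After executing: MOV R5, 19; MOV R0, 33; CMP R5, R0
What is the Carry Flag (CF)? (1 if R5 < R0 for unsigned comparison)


Register state trace:
  MOV R5, 19  → R5 = 19
  MOV R0, 33  → R0 = 33
  CMP R5, R0  → unsigned 19 - 33: borrow occurs
  19 < 33, so CF = 1
CF = 1

1


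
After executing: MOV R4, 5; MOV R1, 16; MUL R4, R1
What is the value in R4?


Register state trace:
  MOV R4, 5  → R4 = 5
  MOV R1, 16  → R1 = 16
  MUL R4, R1  → R4 = 5 * 16 = 80
Final: R4 = 80

80


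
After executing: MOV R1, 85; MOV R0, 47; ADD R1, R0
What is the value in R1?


Register state trace:
  MOV R1, 85  → R1 = 85
  MOV R0, 47  → R0 = 47
  ADD R1, R0  → R1 = 85 + 47 = 132
Final: R1 = 132

132


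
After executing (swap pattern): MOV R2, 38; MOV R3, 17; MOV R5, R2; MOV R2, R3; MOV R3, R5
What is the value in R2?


Register state trace (swap pattern):
  MOV R2, 38  → R2 = 38
  MOV R3, 17  → R3 = 17
  MOV R5, R2  → R5 = 38  (save R2)
  MOV R2, R3  → R2 = 17  (R2 gets R3's value)
  MOV R3, R5  → R3 = 38  (R3 gets saved value)
Final: R2 = 17

17


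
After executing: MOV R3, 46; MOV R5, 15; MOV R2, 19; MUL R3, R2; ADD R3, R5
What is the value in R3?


Register state trace:
  MOV R3, 46  → R3 = 46
  MOV R5, 15  → R5 = 15
  MOV R2, 19  → R2 = 19
  MUL R3, R2  → R3 = 46 * 19 = 874
  ADD R3, R5  → R3 = 874 + 15 = 889
Final: R3 = 889

889


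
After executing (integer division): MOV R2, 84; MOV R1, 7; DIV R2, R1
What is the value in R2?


Register state trace:
  MOV R2, 84  → R2 = 84
  MOV R1, 7  → R1 = 7
  DIV R2, R1  → R2 = 84 // 7 = 12
Final: R2 = 12

12


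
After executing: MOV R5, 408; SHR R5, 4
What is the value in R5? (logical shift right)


Register state trace:
  MOV R5, 408  → R5 = 408
  SHR R5, 4  → R5 = 408 >> 4 = 408 // 2^4 = 25
Final: R5 = 25

25


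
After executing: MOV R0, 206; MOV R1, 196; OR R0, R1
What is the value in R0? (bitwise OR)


Register state trace:
  MOV R0, 206  → R0 = 206 (0b11001110)
  MOV R1, 196  → R1 = 196 (0b11000100)
  OR R0, R1   → R0 = 206 OR 196 = 206 (0b11001110)
Final: R0 = 206

206


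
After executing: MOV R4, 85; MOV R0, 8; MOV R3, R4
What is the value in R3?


Register state trace:
  MOV R4, 85  → R4 = 85
  MOV R0, 8  → R0 = 8
  MOV R3, R4  → R3 = 85
Final: R3 = 85

85


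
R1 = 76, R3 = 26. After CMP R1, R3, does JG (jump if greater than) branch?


Trace:
  R1 = 76, R3 = 26
  CMP R1, R3  → compares 76 vs 26
  JG checks: is 76 greater than 26?
  76 > 26, so condition is true
Branch taken: Yes

Yes


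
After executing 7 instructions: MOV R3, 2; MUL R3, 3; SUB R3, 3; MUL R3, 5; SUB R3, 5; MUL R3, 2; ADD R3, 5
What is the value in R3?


Register state trace:
  MOV R3, 2  → R3 = 2
  MUL R3, 3  → R3 = 2 * 3 = 6
  SUB R3, 3  → R3 = 6 - 3 = 3
  MUL R3, 5  → R3 = 3 * 5 = 15
  SUB R3, 5  → R3 = 15 - 5 = 10
  MUL R3, 2  → R3 = 10 * 2 = 20
  ADD R3, 5  → R3 = 20 + 5 = 25
Final: R3 = 25

25


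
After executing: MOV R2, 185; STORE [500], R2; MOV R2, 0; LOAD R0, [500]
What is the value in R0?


Register and memory trace:
  MOV R2, 185  → R2 = 185
  STORE [500], R2  → mem[500] = 185
  MOV R2, 0  → R2 = 0
  LOAD R0, [500]  → R0 = mem[500] = 185
Final: R0 = 185

185


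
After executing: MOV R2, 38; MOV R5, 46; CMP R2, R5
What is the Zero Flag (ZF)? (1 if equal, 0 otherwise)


Register state trace:
  MOV R2, 38  → R2 = 38
  MOV R5, 46  → R5 = 46
  CMP R2, R5  → computes 38 - 46 = -8
  Result is nonzero, so values are not equal
ZF = 0

0


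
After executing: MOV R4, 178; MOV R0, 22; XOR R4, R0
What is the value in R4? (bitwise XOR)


Register state trace:
  MOV R4, 178  → R4 = 178 (0b10110010)
  MOV R0, 22  → R0 = 22 (0b00010110)
  XOR R4, R0  → R4 = 178 XOR 22 = 164 (0b10100100)
Final: R4 = 164

164


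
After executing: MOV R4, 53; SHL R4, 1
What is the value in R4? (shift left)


Register state trace:
  MOV R4, 53  → R4 = 53
  SHL R4, 1  → R4 = 53 << 1 = 53 * 2^1 = 106
Final: R4 = 106

106


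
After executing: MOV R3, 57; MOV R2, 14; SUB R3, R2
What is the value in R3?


Register state trace:
  MOV R3, 57  → R3 = 57
  MOV R2, 14  → R2 = 14
  SUB R3, R2  → R3 = 57 - 14 = 43
Final: R3 = 43

43


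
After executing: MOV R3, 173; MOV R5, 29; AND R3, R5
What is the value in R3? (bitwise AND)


Register state trace:
  MOV R3, 173  → R3 = 173 (0b10101101)
  MOV R5, 29  → R5 = 29 (0b00011101)
  AND R3, R5  → R3 = 173 AND 29 = 13 (0b00001101)
Final: R3 = 13

13


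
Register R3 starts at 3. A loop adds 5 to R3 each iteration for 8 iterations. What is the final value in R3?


Starting value: R3 = 3
  Iter 1: R3 = 3 + 5 = 8
  Iter 2: R3 = 8 + 5 = 13
  Iter 3: R3 = 13 + 5 = 18
  Iter 4: R3 = 18 + 5 = 23
  Iter 5: R3 = 23 + 5 = 28
  Iter 6: R3 = 28 + 5 = 33
  Iter 7: R3 = 33 + 5 = 38
  Iter 8: R3 = 38 + 5 = 43
Final: R3 = 43

43


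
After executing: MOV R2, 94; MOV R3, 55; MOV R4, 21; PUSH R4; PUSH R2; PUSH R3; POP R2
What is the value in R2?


Stack trace (top is rightmost):
  MOV R2, 94  → R2 = 94
  MOV R3, 55  → R3 = 55
  MOV R4, 21  → R4 = 21
  PUSH R4  → stack: [21]
  PUSH R2  → stack: [21, 94]
  PUSH R3  → stack: [21, 94, 55]
  POP R2  → R2 = 55, stack: [21, 94]
Final: R2 = 55

55


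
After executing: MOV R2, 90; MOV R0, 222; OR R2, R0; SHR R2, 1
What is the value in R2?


Register state trace:
  MOV R2, 90  → R2 = 90 (0b01011010)
  MOV R0, 222  → R0 = 222 (0b11011110)
  OR R2, R0  → R2 = 90 OR 222 = 222 (0b11011110)
  SHR R2, 1  → R2 = 222 >> 1 = 111
Final: R2 = 111

111


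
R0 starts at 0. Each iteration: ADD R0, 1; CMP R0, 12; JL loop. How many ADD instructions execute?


Loop trace (R0 starts at 0, target 12, step 1):
  ADD #1: R0 = 0 + 1 = 1  → 1 < 12, loop
  ADD #2: R0 = 1 + 1 = 2  → 2 < 12, loop
  ADD #3: R0 = 2 + 1 = 3  → 3 < 12, loop
  ADD #4: R0 = 3 + 1 = 4  → 4 < 12, loop
  ADD #5: R0 = 4 + 1 = 5  → 5 < 12, loop
  ADD #6: R0 = 5 + 1 = 6  → 6 < 12, loop
  ADD #7: R0 = 6 + 1 = 7  → 7 < 12, loop
  ADD #8: R0 = 7 + 1 = 8  → 8 < 12, loop
  ADD #9: R0 = 8 + 1 = 9  → 9 < 12, loop
  ADD #10: R0 = 9 + 1 = 10  → 10 < 12, loop
  ADD #11: R0 = 10 + 1 = 11  → 11 < 12, loop
  ADD #12: R0 = 11 + 1 = 12  → 12 >= 12, exit
Total ADD instructions: 12

12


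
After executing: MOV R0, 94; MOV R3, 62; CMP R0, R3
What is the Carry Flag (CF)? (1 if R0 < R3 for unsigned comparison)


Register state trace:
  MOV R0, 94  → R0 = 94
  MOV R3, 62  → R3 = 62
  CMP R0, R3  → unsigned 94 - 62: no borrow
  94 >= 62, so CF = 0
CF = 0

0


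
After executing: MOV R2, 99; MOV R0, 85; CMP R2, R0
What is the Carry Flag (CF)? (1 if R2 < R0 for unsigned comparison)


Register state trace:
  MOV R2, 99  → R2 = 99
  MOV R0, 85  → R0 = 85
  CMP R2, R0  → unsigned 99 - 85: no borrow
  99 >= 85, so CF = 0
CF = 0

0


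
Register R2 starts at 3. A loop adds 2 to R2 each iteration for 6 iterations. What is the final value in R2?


Starting value: R2 = 3
  Iter 1: R2 = 3 + 2 = 5
  Iter 2: R2 = 5 + 2 = 7
  Iter 3: R2 = 7 + 2 = 9
  Iter 4: R2 = 9 + 2 = 11
  Iter 5: R2 = 11 + 2 = 13
  Iter 6: R2 = 13 + 2 = 15
Final: R2 = 15

15


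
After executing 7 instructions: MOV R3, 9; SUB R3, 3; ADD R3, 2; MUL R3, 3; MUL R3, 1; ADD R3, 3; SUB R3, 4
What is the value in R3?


Register state trace:
  MOV R3, 9  → R3 = 9
  SUB R3, 3  → R3 = 9 - 3 = 6
  ADD R3, 2  → R3 = 6 + 2 = 8
  MUL R3, 3  → R3 = 8 * 3 = 24
  MUL R3, 1  → R3 = 24 * 1 = 24
  ADD R3, 3  → R3 = 24 + 3 = 27
  SUB R3, 4  → R3 = 27 - 4 = 23
Final: R3 = 23

23


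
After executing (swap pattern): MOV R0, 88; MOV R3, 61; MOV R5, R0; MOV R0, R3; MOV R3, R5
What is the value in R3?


Register state trace (swap pattern):
  MOV R0, 88  → R0 = 88
  MOV R3, 61  → R3 = 61
  MOV R5, R0  → R5 = 88  (save R0)
  MOV R0, R3  → R0 = 61  (R0 gets R3's value)
  MOV R3, R5  → R3 = 88  (R3 gets saved value)
Final: R3 = 88

88


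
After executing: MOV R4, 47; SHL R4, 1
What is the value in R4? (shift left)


Register state trace:
  MOV R4, 47  → R4 = 47
  SHL R4, 1  → R4 = 47 << 1 = 47 * 2^1 = 94
Final: R4 = 94

94


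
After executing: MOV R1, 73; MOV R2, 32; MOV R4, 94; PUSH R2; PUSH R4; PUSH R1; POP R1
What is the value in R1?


Stack trace (top is rightmost):
  MOV R1, 73  → R1 = 73
  MOV R2, 32  → R2 = 32
  MOV R4, 94  → R4 = 94
  PUSH R2  → stack: [32]
  PUSH R4  → stack: [32, 94]
  PUSH R1  → stack: [32, 94, 73]
  POP R1  → R1 = 73, stack: [32, 94]
Final: R1 = 73

73


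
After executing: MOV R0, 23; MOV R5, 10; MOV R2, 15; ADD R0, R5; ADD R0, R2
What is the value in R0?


Register state trace:
  MOV R0, 23  → R0 = 23
  MOV R5, 10  → R5 = 10
  MOV R2, 15  → R2 = 15
  ADD R0, R5  → R0 = 23 + 10 = 33
  ADD R0, R2  → R0 = 33 + 15 = 48
Final: R0 = 48

48


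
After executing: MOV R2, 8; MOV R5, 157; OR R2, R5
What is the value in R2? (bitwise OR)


Register state trace:
  MOV R2, 8  → R2 = 8 (0b00001000)
  MOV R5, 157  → R5 = 157 (0b10011101)
  OR R2, R5   → R2 = 8 OR 157 = 157 (0b10011101)
Final: R2 = 157

157


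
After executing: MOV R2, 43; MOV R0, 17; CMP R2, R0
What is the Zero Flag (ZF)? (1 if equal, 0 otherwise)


Register state trace:
  MOV R2, 43  → R2 = 43
  MOV R0, 17  → R0 = 17
  CMP R2, R0  → computes 43 - 17 = 26
  Result is nonzero, so values are not equal
ZF = 0

0


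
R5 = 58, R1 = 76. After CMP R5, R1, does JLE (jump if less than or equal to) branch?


Trace:
  R5 = 58, R1 = 76
  CMP R5, R1  → compares 58 vs 76
  JLE checks: is 58 less than or equal to 76?
  58 < 76, so condition is true
Branch taken: Yes

Yes


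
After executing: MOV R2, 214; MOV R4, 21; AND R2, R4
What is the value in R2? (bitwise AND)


Register state trace:
  MOV R2, 214  → R2 = 214 (0b11010110)
  MOV R4, 21  → R4 = 21 (0b00010101)
  AND R2, R4  → R2 = 214 AND 21 = 20 (0b00010100)
Final: R2 = 20

20


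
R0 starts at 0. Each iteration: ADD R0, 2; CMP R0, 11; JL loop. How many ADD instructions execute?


Loop trace (R0 starts at 0, target 11, step 2):
  ADD #1: R0 = 0 + 2 = 2  → 2 < 11, loop
  ADD #2: R0 = 2 + 2 = 4  → 4 < 11, loop
  ADD #3: R0 = 4 + 2 = 6  → 6 < 11, loop
  ADD #4: R0 = 6 + 2 = 8  → 8 < 11, loop
  ADD #5: R0 = 8 + 2 = 10  → 10 < 11, loop
  ADD #6: R0 = 10 + 2 = 12  → 12 >= 11, exit
Total ADD instructions: 6

6


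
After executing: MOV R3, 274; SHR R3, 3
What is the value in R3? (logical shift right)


Register state trace:
  MOV R3, 274  → R3 = 274
  SHR R3, 3  → R3 = 274 >> 3 = 274 // 2^3 = 34
Final: R3 = 34

34


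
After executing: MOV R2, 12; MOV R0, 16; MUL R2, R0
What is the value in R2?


Register state trace:
  MOV R2, 12  → R2 = 12
  MOV R0, 16  → R0 = 16
  MUL R2, R0  → R2 = 12 * 16 = 192
Final: R2 = 192

192


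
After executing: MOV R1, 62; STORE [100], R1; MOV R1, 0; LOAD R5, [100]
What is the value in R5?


Register and memory trace:
  MOV R1, 62  → R1 = 62
  STORE [100], R1  → mem[100] = 62
  MOV R1, 0  → R1 = 0
  LOAD R5, [100]  → R5 = mem[100] = 62
Final: R5 = 62

62


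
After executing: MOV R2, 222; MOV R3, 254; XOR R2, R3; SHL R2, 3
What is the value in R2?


Register state trace:
  MOV R2, 222  → R2 = 222 (0b11011110)
  MOV R3, 254  → R3 = 254 (0b11111110)
  XOR R2, R3  → R2 = 222 XOR 254 = 32 (0b00100000)
  SHL R2, 3  → R2 = 32 << 3 = 256
Final: R2 = 256

256


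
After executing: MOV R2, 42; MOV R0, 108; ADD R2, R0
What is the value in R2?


Register state trace:
  MOV R2, 42  → R2 = 42
  MOV R0, 108  → R0 = 108
  ADD R2, R0  → R2 = 42 + 108 = 150
Final: R2 = 150

150


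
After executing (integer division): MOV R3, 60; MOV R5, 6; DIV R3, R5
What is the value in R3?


Register state trace:
  MOV R3, 60  → R3 = 60
  MOV R5, 6  → R5 = 6
  DIV R3, R5  → R3 = 60 // 6 = 10
Final: R3 = 10

10


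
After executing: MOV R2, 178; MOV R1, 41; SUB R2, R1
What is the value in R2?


Register state trace:
  MOV R2, 178  → R2 = 178
  MOV R1, 41  → R1 = 41
  SUB R2, R1  → R2 = 178 - 41 = 137
Final: R2 = 137

137


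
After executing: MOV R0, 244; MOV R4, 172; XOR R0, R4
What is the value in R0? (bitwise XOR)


Register state trace:
  MOV R0, 244  → R0 = 244 (0b11110100)
  MOV R4, 172  → R4 = 172 (0b10101100)
  XOR R0, R4  → R0 = 244 XOR 172 = 88 (0b01011000)
Final: R0 = 88

88


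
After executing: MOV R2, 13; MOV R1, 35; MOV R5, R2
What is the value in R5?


Register state trace:
  MOV R2, 13  → R2 = 13
  MOV R1, 35  → R1 = 35
  MOV R5, R2  → R5 = 13
Final: R5 = 13

13


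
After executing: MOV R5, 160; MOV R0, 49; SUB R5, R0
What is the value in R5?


Register state trace:
  MOV R5, 160  → R5 = 160
  MOV R0, 49  → R0 = 49
  SUB R5, R0  → R5 = 160 - 49 = 111
Final: R5 = 111

111


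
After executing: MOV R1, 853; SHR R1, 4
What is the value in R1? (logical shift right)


Register state trace:
  MOV R1, 853  → R1 = 853
  SHR R1, 4  → R1 = 853 >> 4 = 853 // 2^4 = 53
Final: R1 = 53

53


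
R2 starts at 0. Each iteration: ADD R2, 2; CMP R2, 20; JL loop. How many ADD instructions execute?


Loop trace (R2 starts at 0, target 20, step 2):
  ADD #1: R2 = 0 + 2 = 2  → 2 < 20, loop
  ADD #2: R2 = 2 + 2 = 4  → 4 < 20, loop
  ADD #3: R2 = 4 + 2 = 6  → 6 < 20, loop
  ADD #4: R2 = 6 + 2 = 8  → 8 < 20, loop
  ADD #5: R2 = 8 + 2 = 10  → 10 < 20, loop
  ADD #6: R2 = 10 + 2 = 12  → 12 < 20, loop
  ADD #7: R2 = 12 + 2 = 14  → 14 < 20, loop
  ADD #8: R2 = 14 + 2 = 16  → 16 < 20, loop
  ADD #9: R2 = 16 + 2 = 18  → 18 < 20, loop
  ADD #10: R2 = 18 + 2 = 20  → 20 >= 20, exit
Total ADD instructions: 10

10


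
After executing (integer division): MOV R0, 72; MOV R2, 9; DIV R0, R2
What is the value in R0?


Register state trace:
  MOV R0, 72  → R0 = 72
  MOV R2, 9  → R2 = 9
  DIV R0, R2  → R0 = 72 // 9 = 8
Final: R0 = 8

8


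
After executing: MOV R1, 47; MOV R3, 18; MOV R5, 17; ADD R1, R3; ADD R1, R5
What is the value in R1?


Register state trace:
  MOV R1, 47  → R1 = 47
  MOV R3, 18  → R3 = 18
  MOV R5, 17  → R5 = 17
  ADD R1, R3  → R1 = 47 + 18 = 65
  ADD R1, R5  → R1 = 65 + 17 = 82
Final: R1 = 82

82


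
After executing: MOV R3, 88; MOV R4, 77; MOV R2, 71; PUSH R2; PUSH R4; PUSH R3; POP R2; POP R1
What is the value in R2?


Stack trace (top is rightmost):
  MOV R3, 88  → R3 = 88
  MOV R4, 77  → R4 = 77
  MOV R2, 71  → R2 = 71
  PUSH R2  → stack: [71]
  PUSH R4  → stack: [71, 77]
  PUSH R3  → stack: [71, 77, 88]
  POP R2  → R2 = 88, stack: [71, 77]
  POP R1  → R1 = 77, stack: [71]
Final: R2 = 88

88


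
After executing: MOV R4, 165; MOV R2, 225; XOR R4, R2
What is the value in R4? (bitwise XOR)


Register state trace:
  MOV R4, 165  → R4 = 165 (0b10100101)
  MOV R2, 225  → R2 = 225 (0b11100001)
  XOR R4, R2  → R4 = 165 XOR 225 = 68 (0b01000100)
Final: R4 = 68

68


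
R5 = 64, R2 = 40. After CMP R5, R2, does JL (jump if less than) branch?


Trace:
  R5 = 64, R2 = 40
  CMP R5, R2  → compares 64 vs 40
  JL checks: is 64 less than 40?
  64 > 40, so condition is false
Branch taken: No

No


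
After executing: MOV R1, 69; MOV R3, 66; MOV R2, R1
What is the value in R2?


Register state trace:
  MOV R1, 69  → R1 = 69
  MOV R3, 66  → R3 = 66
  MOV R2, R1  → R2 = 69
Final: R2 = 69

69


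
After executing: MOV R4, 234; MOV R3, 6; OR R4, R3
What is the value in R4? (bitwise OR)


Register state trace:
  MOV R4, 234  → R4 = 234 (0b11101010)
  MOV R3, 6  → R3 = 6 (0b00000110)
  OR R4, R3   → R4 = 234 OR 6 = 238 (0b11101110)
Final: R4 = 238

238


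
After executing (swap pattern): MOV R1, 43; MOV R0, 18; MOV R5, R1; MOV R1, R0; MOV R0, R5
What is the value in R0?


Register state trace (swap pattern):
  MOV R1, 43  → R1 = 43
  MOV R0, 18  → R0 = 18
  MOV R5, R1  → R5 = 43  (save R1)
  MOV R1, R0  → R1 = 18  (R1 gets R0's value)
  MOV R0, R5  → R0 = 43  (R0 gets saved value)
Final: R0 = 43

43


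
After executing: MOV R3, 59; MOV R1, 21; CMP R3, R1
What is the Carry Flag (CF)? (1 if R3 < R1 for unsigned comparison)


Register state trace:
  MOV R3, 59  → R3 = 59
  MOV R1, 21  → R1 = 21
  CMP R3, R1  → unsigned 59 - 21: no borrow
  59 >= 21, so CF = 0
CF = 0

0


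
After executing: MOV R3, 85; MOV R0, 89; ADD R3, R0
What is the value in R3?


Register state trace:
  MOV R3, 85  → R3 = 85
  MOV R0, 89  → R0 = 89
  ADD R3, R0  → R3 = 85 + 89 = 174
Final: R3 = 174

174


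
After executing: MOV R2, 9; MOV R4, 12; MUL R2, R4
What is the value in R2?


Register state trace:
  MOV R2, 9  → R2 = 9
  MOV R4, 12  → R4 = 12
  MUL R2, R4  → R2 = 9 * 12 = 108
Final: R2 = 108

108


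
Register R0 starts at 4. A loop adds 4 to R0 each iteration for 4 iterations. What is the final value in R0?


Starting value: R0 = 4
  Iter 1: R0 = 4 + 4 = 8
  Iter 2: R0 = 8 + 4 = 12
  Iter 3: R0 = 12 + 4 = 16
  Iter 4: R0 = 16 + 4 = 20
Final: R0 = 20

20


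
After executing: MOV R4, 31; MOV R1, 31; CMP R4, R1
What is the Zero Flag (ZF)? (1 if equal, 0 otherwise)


Register state trace:
  MOV R4, 31  → R4 = 31
  MOV R1, 31  → R1 = 31
  CMP R4, R1  → computes 31 - 31 = 0
  Result is zero, so values are equal
ZF = 1

1


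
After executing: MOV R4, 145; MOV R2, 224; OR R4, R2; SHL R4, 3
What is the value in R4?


Register state trace:
  MOV R4, 145  → R4 = 145 (0b10010001)
  MOV R2, 224  → R2 = 224 (0b11100000)
  OR R4, R2  → R4 = 145 OR 224 = 241 (0b11110001)
  SHL R4, 3  → R4 = 241 << 3 = 1928
Final: R4 = 1928

1928


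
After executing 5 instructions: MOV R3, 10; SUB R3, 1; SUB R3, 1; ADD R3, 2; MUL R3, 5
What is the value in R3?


Register state trace:
  MOV R3, 10  → R3 = 10
  SUB R3, 1  → R3 = 10 - 1 = 9
  SUB R3, 1  → R3 = 9 - 1 = 8
  ADD R3, 2  → R3 = 8 + 2 = 10
  MUL R3, 5  → R3 = 10 * 5 = 50
Final: R3 = 50

50


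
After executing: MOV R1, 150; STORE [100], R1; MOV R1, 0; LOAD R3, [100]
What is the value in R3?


Register and memory trace:
  MOV R1, 150  → R1 = 150
  STORE [100], R1  → mem[100] = 150
  MOV R1, 0  → R1 = 0
  LOAD R3, [100]  → R3 = mem[100] = 150
Final: R3 = 150

150


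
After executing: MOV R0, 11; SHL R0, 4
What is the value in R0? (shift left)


Register state trace:
  MOV R0, 11  → R0 = 11
  SHL R0, 4  → R0 = 11 << 4 = 11 * 2^4 = 176
Final: R0 = 176

176


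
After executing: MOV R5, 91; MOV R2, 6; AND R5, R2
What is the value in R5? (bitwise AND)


Register state trace:
  MOV R5, 91  → R5 = 91 (0b01011011)
  MOV R2, 6  → R2 = 6 (0b00000110)
  AND R5, R2  → R5 = 91 AND 6 = 2 (0b00000010)
Final: R5 = 2

2


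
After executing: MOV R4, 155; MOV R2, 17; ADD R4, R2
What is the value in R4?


Register state trace:
  MOV R4, 155  → R4 = 155
  MOV R2, 17  → R2 = 17
  ADD R4, R2  → R4 = 155 + 17 = 172
Final: R4 = 172

172


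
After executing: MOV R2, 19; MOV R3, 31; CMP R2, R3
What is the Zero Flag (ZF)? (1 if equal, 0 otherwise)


Register state trace:
  MOV R2, 19  → R2 = 19
  MOV R3, 31  → R3 = 31
  CMP R2, R3  → computes 19 - 31 = -12
  Result is nonzero, so values are not equal
ZF = 0

0


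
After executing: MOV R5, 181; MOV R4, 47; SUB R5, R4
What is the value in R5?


Register state trace:
  MOV R5, 181  → R5 = 181
  MOV R4, 47  → R4 = 47
  SUB R5, R4  → R5 = 181 - 47 = 134
Final: R5 = 134

134


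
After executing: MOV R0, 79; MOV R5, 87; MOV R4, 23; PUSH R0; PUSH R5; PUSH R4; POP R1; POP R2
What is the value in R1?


Stack trace (top is rightmost):
  MOV R0, 79  → R0 = 79
  MOV R5, 87  → R5 = 87
  MOV R4, 23  → R4 = 23
  PUSH R0  → stack: [79]
  PUSH R5  → stack: [79, 87]
  PUSH R4  → stack: [79, 87, 23]
  POP R1  → R1 = 23, stack: [79, 87]
  POP R2  → R2 = 87, stack: [79]
Final: R1 = 23

23


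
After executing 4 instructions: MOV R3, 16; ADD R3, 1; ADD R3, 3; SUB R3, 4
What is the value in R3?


Register state trace:
  MOV R3, 16  → R3 = 16
  ADD R3, 1  → R3 = 16 + 1 = 17
  ADD R3, 3  → R3 = 17 + 3 = 20
  SUB R3, 4  → R3 = 20 - 4 = 16
Final: R3 = 16

16


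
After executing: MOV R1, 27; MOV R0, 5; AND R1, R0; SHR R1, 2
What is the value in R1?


Register state trace:
  MOV R1, 27  → R1 = 27 (0b00011011)
  MOV R0, 5  → R0 = 5 (0b00000101)
  AND R1, R0  → R1 = 27 AND 5 = 1 (0b00000001)
  SHR R1, 2  → R1 = 1 >> 2 = 0
Final: R1 = 0

0


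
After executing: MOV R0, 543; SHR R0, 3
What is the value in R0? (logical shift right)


Register state trace:
  MOV R0, 543  → R0 = 543
  SHR R0, 3  → R0 = 543 >> 3 = 543 // 2^3 = 67
Final: R0 = 67

67


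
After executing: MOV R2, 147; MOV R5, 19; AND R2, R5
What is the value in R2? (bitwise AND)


Register state trace:
  MOV R2, 147  → R2 = 147 (0b10010011)
  MOV R5, 19  → R5 = 19 (0b00010011)
  AND R2, R5  → R2 = 147 AND 19 = 19 (0b00010011)
Final: R2 = 19

19


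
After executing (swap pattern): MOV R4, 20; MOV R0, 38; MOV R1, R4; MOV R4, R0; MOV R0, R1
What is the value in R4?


Register state trace (swap pattern):
  MOV R4, 20  → R4 = 20
  MOV R0, 38  → R0 = 38
  MOV R1, R4  → R1 = 20  (save R4)
  MOV R4, R0  → R4 = 38  (R4 gets R0's value)
  MOV R0, R1  → R0 = 20  (R0 gets saved value)
Final: R4 = 38

38


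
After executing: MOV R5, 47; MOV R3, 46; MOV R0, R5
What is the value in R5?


Register state trace:
  MOV R5, 47  → R5 = 47
  MOV R3, 46  → R3 = 46
  MOV R0, R5  → R0 = 47
Final: R5 = 47

47


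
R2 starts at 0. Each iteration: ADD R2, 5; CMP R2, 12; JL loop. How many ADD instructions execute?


Loop trace (R2 starts at 0, target 12, step 5):
  ADD #1: R2 = 0 + 5 = 5  → 5 < 12, loop
  ADD #2: R2 = 5 + 5 = 10  → 10 < 12, loop
  ADD #3: R2 = 10 + 5 = 15  → 15 >= 12, exit
Total ADD instructions: 3

3


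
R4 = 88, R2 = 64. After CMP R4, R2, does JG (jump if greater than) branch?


Trace:
  R4 = 88, R2 = 64
  CMP R4, R2  → compares 88 vs 64
  JG checks: is 88 greater than 64?
  88 > 64, so condition is true
Branch taken: Yes

Yes


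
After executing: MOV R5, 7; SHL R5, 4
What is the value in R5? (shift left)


Register state trace:
  MOV R5, 7  → R5 = 7
  SHL R5, 4  → R5 = 7 << 4 = 7 * 2^4 = 112
Final: R5 = 112

112


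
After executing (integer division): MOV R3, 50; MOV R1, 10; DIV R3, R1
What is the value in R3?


Register state trace:
  MOV R3, 50  → R3 = 50
  MOV R1, 10  → R1 = 10
  DIV R3, R1  → R3 = 50 // 10 = 5
Final: R3 = 5

5


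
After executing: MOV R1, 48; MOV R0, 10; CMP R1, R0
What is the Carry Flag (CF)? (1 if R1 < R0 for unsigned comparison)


Register state trace:
  MOV R1, 48  → R1 = 48
  MOV R0, 10  → R0 = 10
  CMP R1, R0  → unsigned 48 - 10: no borrow
  48 >= 10, so CF = 0
CF = 0

0


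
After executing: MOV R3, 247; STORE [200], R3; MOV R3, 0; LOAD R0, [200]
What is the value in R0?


Register and memory trace:
  MOV R3, 247  → R3 = 247
  STORE [200], R3  → mem[200] = 247
  MOV R3, 0  → R3 = 0
  LOAD R0, [200]  → R0 = mem[200] = 247
Final: R0 = 247

247


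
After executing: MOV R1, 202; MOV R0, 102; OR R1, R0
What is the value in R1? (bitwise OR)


Register state trace:
  MOV R1, 202  → R1 = 202 (0b11001010)
  MOV R0, 102  → R0 = 102 (0b01100110)
  OR R1, R0   → R1 = 202 OR 102 = 238 (0b11101110)
Final: R1 = 238

238


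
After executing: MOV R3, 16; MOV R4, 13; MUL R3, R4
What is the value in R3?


Register state trace:
  MOV R3, 16  → R3 = 16
  MOV R4, 13  → R4 = 13
  MUL R3, R4  → R3 = 16 * 13 = 208
Final: R3 = 208

208


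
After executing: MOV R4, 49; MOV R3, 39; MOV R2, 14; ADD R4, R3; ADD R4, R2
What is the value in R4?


Register state trace:
  MOV R4, 49  → R4 = 49
  MOV R3, 39  → R3 = 39
  MOV R2, 14  → R2 = 14
  ADD R4, R3  → R4 = 49 + 39 = 88
  ADD R4, R2  → R4 = 88 + 14 = 102
Final: R4 = 102

102


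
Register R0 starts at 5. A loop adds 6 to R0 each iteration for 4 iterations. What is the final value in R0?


Starting value: R0 = 5
  Iter 1: R0 = 5 + 6 = 11
  Iter 2: R0 = 11 + 6 = 17
  Iter 3: R0 = 17 + 6 = 23
  Iter 4: R0 = 23 + 6 = 29
Final: R0 = 29

29


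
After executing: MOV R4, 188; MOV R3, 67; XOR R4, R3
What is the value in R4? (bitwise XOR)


Register state trace:
  MOV R4, 188  → R4 = 188 (0b10111100)
  MOV R3, 67  → R3 = 67 (0b01000011)
  XOR R4, R3  → R4 = 188 XOR 67 = 255 (0b11111111)
Final: R4 = 255

255


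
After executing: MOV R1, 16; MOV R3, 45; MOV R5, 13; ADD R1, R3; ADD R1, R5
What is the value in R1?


Register state trace:
  MOV R1, 16  → R1 = 16
  MOV R3, 45  → R3 = 45
  MOV R5, 13  → R5 = 13
  ADD R1, R3  → R1 = 16 + 45 = 61
  ADD R1, R5  → R1 = 61 + 13 = 74
Final: R1 = 74

74


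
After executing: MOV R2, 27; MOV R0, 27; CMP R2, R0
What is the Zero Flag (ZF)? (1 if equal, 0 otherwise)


Register state trace:
  MOV R2, 27  → R2 = 27
  MOV R0, 27  → R0 = 27
  CMP R2, R0  → computes 27 - 27 = 0
  Result is zero, so values are equal
ZF = 1

1


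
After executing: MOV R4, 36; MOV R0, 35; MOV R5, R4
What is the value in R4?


Register state trace:
  MOV R4, 36  → R4 = 36
  MOV R0, 35  → R0 = 35
  MOV R5, R4  → R5 = 36
Final: R4 = 36

36


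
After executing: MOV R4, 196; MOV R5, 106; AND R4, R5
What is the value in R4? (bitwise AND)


Register state trace:
  MOV R4, 196  → R4 = 196 (0b11000100)
  MOV R5, 106  → R5 = 106 (0b01101010)
  AND R4, R5  → R4 = 196 AND 106 = 64 (0b01000000)
Final: R4 = 64

64


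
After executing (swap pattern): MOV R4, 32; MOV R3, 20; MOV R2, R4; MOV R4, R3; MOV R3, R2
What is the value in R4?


Register state trace (swap pattern):
  MOV R4, 32  → R4 = 32
  MOV R3, 20  → R3 = 20
  MOV R2, R4  → R2 = 32  (save R4)
  MOV R4, R3  → R4 = 20  (R4 gets R3's value)
  MOV R3, R2  → R3 = 32  (R3 gets saved value)
Final: R4 = 20

20


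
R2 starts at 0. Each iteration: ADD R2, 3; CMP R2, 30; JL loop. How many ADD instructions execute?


Loop trace (R2 starts at 0, target 30, step 3):
  ADD #1: R2 = 0 + 3 = 3  → 3 < 30, loop
  ADD #2: R2 = 3 + 3 = 6  → 6 < 30, loop
  ADD #3: R2 = 6 + 3 = 9  → 9 < 30, loop
  ADD #4: R2 = 9 + 3 = 12  → 12 < 30, loop
  ADD #5: R2 = 12 + 3 = 15  → 15 < 30, loop
  ADD #6: R2 = 15 + 3 = 18  → 18 < 30, loop
  ADD #7: R2 = 18 + 3 = 21  → 21 < 30, loop
  ADD #8: R2 = 21 + 3 = 24  → 24 < 30, loop
  ADD #9: R2 = 24 + 3 = 27  → 27 < 30, loop
  ADD #10: R2 = 27 + 3 = 30  → 30 >= 30, exit
Total ADD instructions: 10

10


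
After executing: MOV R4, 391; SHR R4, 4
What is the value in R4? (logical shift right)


Register state trace:
  MOV R4, 391  → R4 = 391
  SHR R4, 4  → R4 = 391 >> 4 = 391 // 2^4 = 24
Final: R4 = 24

24


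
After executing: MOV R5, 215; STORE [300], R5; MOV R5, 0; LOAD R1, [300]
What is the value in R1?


Register and memory trace:
  MOV R5, 215  → R5 = 215
  STORE [300], R5  → mem[300] = 215
  MOV R5, 0  → R5 = 0
  LOAD R1, [300]  → R1 = mem[300] = 215
Final: R1 = 215

215


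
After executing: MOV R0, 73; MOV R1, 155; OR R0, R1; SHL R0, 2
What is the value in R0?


Register state trace:
  MOV R0, 73  → R0 = 73 (0b01001001)
  MOV R1, 155  → R1 = 155 (0b10011011)
  OR R0, R1  → R0 = 73 OR 155 = 219 (0b11011011)
  SHL R0, 2  → R0 = 219 << 2 = 876
Final: R0 = 876

876


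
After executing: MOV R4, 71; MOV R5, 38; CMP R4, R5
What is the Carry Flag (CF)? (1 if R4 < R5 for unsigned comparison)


Register state trace:
  MOV R4, 71  → R4 = 71
  MOV R5, 38  → R5 = 38
  CMP R4, R5  → unsigned 71 - 38: no borrow
  71 >= 38, so CF = 0
CF = 0

0


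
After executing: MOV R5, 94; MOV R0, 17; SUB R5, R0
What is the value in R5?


Register state trace:
  MOV R5, 94  → R5 = 94
  MOV R0, 17  → R0 = 17
  SUB R5, R0  → R5 = 94 - 17 = 77
Final: R5 = 77

77


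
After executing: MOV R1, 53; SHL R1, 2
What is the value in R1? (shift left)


Register state trace:
  MOV R1, 53  → R1 = 53
  SHL R1, 2  → R1 = 53 << 2 = 53 * 2^2 = 212
Final: R1 = 212

212


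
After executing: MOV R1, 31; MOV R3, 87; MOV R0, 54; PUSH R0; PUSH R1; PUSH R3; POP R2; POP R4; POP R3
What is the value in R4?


Stack trace (top is rightmost):
  MOV R1, 31  → R1 = 31
  MOV R3, 87  → R3 = 87
  MOV R0, 54  → R0 = 54
  PUSH R0  → stack: [54]
  PUSH R1  → stack: [54, 31]
  PUSH R3  → stack: [54, 31, 87]
  POP R2  → R2 = 87, stack: [54, 31]
  POP R4  → R4 = 31, stack: [54]
  POP R3  → R3 = 54, stack: []
Final: R4 = 31

31


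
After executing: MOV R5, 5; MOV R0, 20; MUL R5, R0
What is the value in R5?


Register state trace:
  MOV R5, 5  → R5 = 5
  MOV R0, 20  → R0 = 20
  MUL R5, R0  → R5 = 5 * 20 = 100
Final: R5 = 100

100


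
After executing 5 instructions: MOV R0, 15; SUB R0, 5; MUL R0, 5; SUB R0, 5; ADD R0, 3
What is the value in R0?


Register state trace:
  MOV R0, 15  → R0 = 15
  SUB R0, 5  → R0 = 15 - 5 = 10
  MUL R0, 5  → R0 = 10 * 5 = 50
  SUB R0, 5  → R0 = 50 - 5 = 45
  ADD R0, 3  → R0 = 45 + 3 = 48
Final: R0 = 48

48


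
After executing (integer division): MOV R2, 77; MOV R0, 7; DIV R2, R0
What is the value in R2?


Register state trace:
  MOV R2, 77  → R2 = 77
  MOV R0, 7  → R0 = 7
  DIV R2, R0  → R2 = 77 // 7 = 11
Final: R2 = 11

11


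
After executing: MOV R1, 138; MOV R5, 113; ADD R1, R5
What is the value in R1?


Register state trace:
  MOV R1, 138  → R1 = 138
  MOV R5, 113  → R5 = 113
  ADD R1, R5  → R1 = 138 + 113 = 251
Final: R1 = 251

251


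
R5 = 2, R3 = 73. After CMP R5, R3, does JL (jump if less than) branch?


Trace:
  R5 = 2, R3 = 73
  CMP R5, R3  → compares 2 vs 73
  JL checks: is 2 less than 73?
  2 < 73, so condition is true
Branch taken: Yes

Yes


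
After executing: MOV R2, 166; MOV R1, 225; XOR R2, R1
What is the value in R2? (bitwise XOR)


Register state trace:
  MOV R2, 166  → R2 = 166 (0b10100110)
  MOV R1, 225  → R1 = 225 (0b11100001)
  XOR R2, R1  → R2 = 166 XOR 225 = 71 (0b01000111)
Final: R2 = 71

71


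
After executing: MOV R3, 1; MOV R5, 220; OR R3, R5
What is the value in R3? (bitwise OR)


Register state trace:
  MOV R3, 1  → R3 = 1 (0b00000001)
  MOV R5, 220  → R5 = 220 (0b11011100)
  OR R3, R5   → R3 = 1 OR 220 = 221 (0b11011101)
Final: R3 = 221

221


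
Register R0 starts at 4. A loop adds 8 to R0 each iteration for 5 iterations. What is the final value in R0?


Starting value: R0 = 4
  Iter 1: R0 = 4 + 8 = 12
  Iter 2: R0 = 12 + 8 = 20
  Iter 3: R0 = 20 + 8 = 28
  Iter 4: R0 = 28 + 8 = 36
  Iter 5: R0 = 36 + 8 = 44
Final: R0 = 44

44


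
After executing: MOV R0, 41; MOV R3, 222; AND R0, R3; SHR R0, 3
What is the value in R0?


Register state trace:
  MOV R0, 41  → R0 = 41 (0b00101001)
  MOV R3, 222  → R3 = 222 (0b11011110)
  AND R0, R3  → R0 = 41 AND 222 = 8 (0b00001000)
  SHR R0, 3  → R0 = 8 >> 3 = 1
Final: R0 = 1

1


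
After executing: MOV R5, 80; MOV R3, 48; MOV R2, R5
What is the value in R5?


Register state trace:
  MOV R5, 80  → R5 = 80
  MOV R3, 48  → R3 = 48
  MOV R2, R5  → R2 = 80
Final: R5 = 80

80


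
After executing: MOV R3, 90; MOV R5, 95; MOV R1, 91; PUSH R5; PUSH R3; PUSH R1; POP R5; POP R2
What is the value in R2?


Stack trace (top is rightmost):
  MOV R3, 90  → R3 = 90
  MOV R5, 95  → R5 = 95
  MOV R1, 91  → R1 = 91
  PUSH R5  → stack: [95]
  PUSH R3  → stack: [95, 90]
  PUSH R1  → stack: [95, 90, 91]
  POP R5  → R5 = 91, stack: [95, 90]
  POP R2  → R2 = 90, stack: [95]
Final: R2 = 90

90


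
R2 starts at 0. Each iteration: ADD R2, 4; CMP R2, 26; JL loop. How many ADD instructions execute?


Loop trace (R2 starts at 0, target 26, step 4):
  ADD #1: R2 = 0 + 4 = 4  → 4 < 26, loop
  ADD #2: R2 = 4 + 4 = 8  → 8 < 26, loop
  ADD #3: R2 = 8 + 4 = 12  → 12 < 26, loop
  ADD #4: R2 = 12 + 4 = 16  → 16 < 26, loop
  ADD #5: R2 = 16 + 4 = 20  → 20 < 26, loop
  ADD #6: R2 = 20 + 4 = 24  → 24 < 26, loop
  ADD #7: R2 = 24 + 4 = 28  → 28 >= 26, exit
Total ADD instructions: 7

7


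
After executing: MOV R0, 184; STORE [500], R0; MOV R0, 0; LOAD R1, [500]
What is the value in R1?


Register and memory trace:
  MOV R0, 184  → R0 = 184
  STORE [500], R0  → mem[500] = 184
  MOV R0, 0  → R0 = 0
  LOAD R1, [500]  → R1 = mem[500] = 184
Final: R1 = 184

184


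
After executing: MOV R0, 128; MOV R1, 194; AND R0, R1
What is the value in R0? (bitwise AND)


Register state trace:
  MOV R0, 128  → R0 = 128 (0b10000000)
  MOV R1, 194  → R1 = 194 (0b11000010)
  AND R0, R1  → R0 = 128 AND 194 = 128 (0b10000000)
Final: R0 = 128

128


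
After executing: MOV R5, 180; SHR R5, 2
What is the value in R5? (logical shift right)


Register state trace:
  MOV R5, 180  → R5 = 180
  SHR R5, 2  → R5 = 180 >> 2 = 180 // 2^2 = 45
Final: R5 = 45

45


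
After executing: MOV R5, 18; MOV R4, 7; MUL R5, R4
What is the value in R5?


Register state trace:
  MOV R5, 18  → R5 = 18
  MOV R4, 7  → R4 = 7
  MUL R5, R4  → R5 = 18 * 7 = 126
Final: R5 = 126

126


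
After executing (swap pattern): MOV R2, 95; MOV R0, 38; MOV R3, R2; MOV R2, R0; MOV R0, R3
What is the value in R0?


Register state trace (swap pattern):
  MOV R2, 95  → R2 = 95
  MOV R0, 38  → R0 = 38
  MOV R3, R2  → R3 = 95  (save R2)
  MOV R2, R0  → R2 = 38  (R2 gets R0's value)
  MOV R0, R3  → R0 = 95  (R0 gets saved value)
Final: R0 = 95

95


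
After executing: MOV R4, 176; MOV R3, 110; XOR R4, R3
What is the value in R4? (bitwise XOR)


Register state trace:
  MOV R4, 176  → R4 = 176 (0b10110000)
  MOV R3, 110  → R3 = 110 (0b01101110)
  XOR R4, R3  → R4 = 176 XOR 110 = 222 (0b11011110)
Final: R4 = 222

222


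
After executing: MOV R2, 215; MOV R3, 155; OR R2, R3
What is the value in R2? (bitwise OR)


Register state trace:
  MOV R2, 215  → R2 = 215 (0b11010111)
  MOV R3, 155  → R3 = 155 (0b10011011)
  OR R2, R3   → R2 = 215 OR 155 = 223 (0b11011111)
Final: R2 = 223

223


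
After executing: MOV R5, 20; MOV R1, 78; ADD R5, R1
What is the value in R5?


Register state trace:
  MOV R5, 20  → R5 = 20
  MOV R1, 78  → R1 = 78
  ADD R5, R1  → R5 = 20 + 78 = 98
Final: R5 = 98

98


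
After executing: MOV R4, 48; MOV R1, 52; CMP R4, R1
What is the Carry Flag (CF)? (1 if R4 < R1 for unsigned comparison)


Register state trace:
  MOV R4, 48  → R4 = 48
  MOV R1, 52  → R1 = 52
  CMP R4, R1  → unsigned 48 - 52: borrow occurs
  48 < 52, so CF = 1
CF = 1

1


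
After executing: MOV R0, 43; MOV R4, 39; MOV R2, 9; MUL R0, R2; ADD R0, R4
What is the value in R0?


Register state trace:
  MOV R0, 43  → R0 = 43
  MOV R4, 39  → R4 = 39
  MOV R2, 9  → R2 = 9
  MUL R0, R2  → R0 = 43 * 9 = 387
  ADD R0, R4  → R0 = 387 + 39 = 426
Final: R0 = 426

426


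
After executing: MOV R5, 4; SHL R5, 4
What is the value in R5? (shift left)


Register state trace:
  MOV R5, 4  → R5 = 4
  SHL R5, 4  → R5 = 4 << 4 = 4 * 2^4 = 64
Final: R5 = 64

64


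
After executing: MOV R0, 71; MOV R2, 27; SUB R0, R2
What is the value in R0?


Register state trace:
  MOV R0, 71  → R0 = 71
  MOV R2, 27  → R2 = 27
  SUB R0, R2  → R0 = 71 - 27 = 44
Final: R0 = 44

44


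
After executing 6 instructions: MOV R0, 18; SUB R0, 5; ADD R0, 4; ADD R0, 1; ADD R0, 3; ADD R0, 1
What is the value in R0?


Register state trace:
  MOV R0, 18  → R0 = 18
  SUB R0, 5  → R0 = 18 - 5 = 13
  ADD R0, 4  → R0 = 13 + 4 = 17
  ADD R0, 1  → R0 = 17 + 1 = 18
  ADD R0, 3  → R0 = 18 + 3 = 21
  ADD R0, 1  → R0 = 21 + 1 = 22
Final: R0 = 22

22


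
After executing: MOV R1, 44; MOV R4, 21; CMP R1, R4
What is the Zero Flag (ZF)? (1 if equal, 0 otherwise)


Register state trace:
  MOV R1, 44  → R1 = 44
  MOV R4, 21  → R4 = 21
  CMP R1, R4  → computes 44 - 21 = 23
  Result is nonzero, so values are not equal
ZF = 0

0


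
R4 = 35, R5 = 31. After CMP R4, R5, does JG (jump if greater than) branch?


Trace:
  R4 = 35, R5 = 31
  CMP R4, R5  → compares 35 vs 31
  JG checks: is 35 greater than 31?
  35 > 31, so condition is true
Branch taken: Yes

Yes


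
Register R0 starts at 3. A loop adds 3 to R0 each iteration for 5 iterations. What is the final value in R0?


Starting value: R0 = 3
  Iter 1: R0 = 3 + 3 = 6
  Iter 2: R0 = 6 + 3 = 9
  Iter 3: R0 = 9 + 3 = 12
  Iter 4: R0 = 12 + 3 = 15
  Iter 5: R0 = 15 + 3 = 18
Final: R0 = 18

18


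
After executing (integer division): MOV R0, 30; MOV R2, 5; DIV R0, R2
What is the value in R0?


Register state trace:
  MOV R0, 30  → R0 = 30
  MOV R2, 5  → R2 = 5
  DIV R0, R2  → R0 = 30 // 5 = 6
Final: R0 = 6

6


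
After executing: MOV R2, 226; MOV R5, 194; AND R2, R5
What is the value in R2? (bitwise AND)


Register state trace:
  MOV R2, 226  → R2 = 226 (0b11100010)
  MOV R5, 194  → R5 = 194 (0b11000010)
  AND R2, R5  → R2 = 226 AND 194 = 194 (0b11000010)
Final: R2 = 194

194


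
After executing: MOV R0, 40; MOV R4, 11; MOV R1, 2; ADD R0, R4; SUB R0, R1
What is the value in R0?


Register state trace:
  MOV R0, 40  → R0 = 40
  MOV R4, 11  → R4 = 11
  MOV R1, 2  → R1 = 2
  ADD R0, R4  → R0 = 40 + 11 = 51
  SUB R0, R1  → R0 = 51 - 2 = 49
Final: R0 = 49

49


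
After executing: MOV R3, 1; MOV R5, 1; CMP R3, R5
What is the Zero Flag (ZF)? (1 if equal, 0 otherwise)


Register state trace:
  MOV R3, 1  → R3 = 1
  MOV R5, 1  → R5 = 1
  CMP R3, R5  → computes 1 - 1 = 0
  Result is zero, so values are equal
ZF = 1

1


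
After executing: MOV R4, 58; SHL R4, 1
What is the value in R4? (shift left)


Register state trace:
  MOV R4, 58  → R4 = 58
  SHL R4, 1  → R4 = 58 << 1 = 58 * 2^1 = 116
Final: R4 = 116

116


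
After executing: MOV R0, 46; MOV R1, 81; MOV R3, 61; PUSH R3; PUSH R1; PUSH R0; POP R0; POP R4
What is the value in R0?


Stack trace (top is rightmost):
  MOV R0, 46  → R0 = 46
  MOV R1, 81  → R1 = 81
  MOV R3, 61  → R3 = 61
  PUSH R3  → stack: [61]
  PUSH R1  → stack: [61, 81]
  PUSH R0  → stack: [61, 81, 46]
  POP R0  → R0 = 46, stack: [61, 81]
  POP R4  → R4 = 81, stack: [61]
Final: R0 = 46

46
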